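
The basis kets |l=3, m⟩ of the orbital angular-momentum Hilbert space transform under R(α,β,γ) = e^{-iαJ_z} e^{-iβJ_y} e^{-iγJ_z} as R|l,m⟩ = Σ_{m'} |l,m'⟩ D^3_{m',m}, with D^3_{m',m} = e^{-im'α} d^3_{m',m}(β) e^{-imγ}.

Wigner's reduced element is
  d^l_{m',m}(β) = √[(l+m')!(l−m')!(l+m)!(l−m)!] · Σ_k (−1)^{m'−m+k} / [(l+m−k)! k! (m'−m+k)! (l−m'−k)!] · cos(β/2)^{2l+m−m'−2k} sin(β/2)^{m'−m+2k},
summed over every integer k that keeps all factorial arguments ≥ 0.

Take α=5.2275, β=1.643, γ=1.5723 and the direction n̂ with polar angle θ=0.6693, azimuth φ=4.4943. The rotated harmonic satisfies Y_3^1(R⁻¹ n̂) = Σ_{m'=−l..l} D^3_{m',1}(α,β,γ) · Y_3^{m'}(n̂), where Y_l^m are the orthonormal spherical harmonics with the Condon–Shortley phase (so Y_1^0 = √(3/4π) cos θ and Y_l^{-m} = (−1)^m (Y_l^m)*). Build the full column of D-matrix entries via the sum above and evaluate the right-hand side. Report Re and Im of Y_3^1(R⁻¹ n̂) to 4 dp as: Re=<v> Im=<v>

Re=-0.0250 Im=0.0493

Need the full column D^3_{m',1} for m'=−3..3 at α=5.2275, β=1.643, γ=1.5723.
cos(β/2)=0.681124, sin(β/2)=0.732168
d^3_{-3,1}: single k=4 term ⇒ +0.516347;  D = +0.013923+0.516159i
d^3_{-2,1}: k∈[3..4] ⇒ +0.784406 -0.453190 = +0.331215;  D = -0.283732+0.170880i
d^3_{-1,1}: k∈[2..4] ⇒ +0.692273 -1.066561 +0.154051 = -0.220237;  D = +0.191822+0.108207i
d^3_{0,1}: k∈[1..3] ⇒ +0.371819 -1.288910 +0.496445 = -0.420646;  D = +0.000633+0.420646i
d^3_{1,1}: k∈[0..2] ⇒ +0.099852 -0.923030 +0.799921 = -0.023257;  D = -0.020222+0.011488i
d^3_{2,1}: k∈[0..1] ⇒ -0.339423 +0.784406 = +0.444983;  D = +0.381878+0.228427i
d^3_{3,1}: single k=0 term ⇒ +0.446860;  D = -0.010706+0.446732i
Y_3^{m'}(θ=0.6693,φ=4.4943) and Σ D·Y over m':
  (+0.0139+0.5162i)·(+0.0606-0.0791i)  (-0.2837+0.1709i)·(-0.2796-0.1303i)  (+0.1918+0.1082i)·(-0.0900+0.4063i)  (+0.0006+0.4206i)·(+0.0220+0.0000i)  (-0.0202+0.0115i)·(+0.0900+0.4063i)  (+0.3819+0.2284i)·(-0.2796+0.1303i)  (-0.0107+0.4467i)·(-0.0606-0.0791i)
Y_3^1(R⁻¹ n̂) = -0.025024+0.049328i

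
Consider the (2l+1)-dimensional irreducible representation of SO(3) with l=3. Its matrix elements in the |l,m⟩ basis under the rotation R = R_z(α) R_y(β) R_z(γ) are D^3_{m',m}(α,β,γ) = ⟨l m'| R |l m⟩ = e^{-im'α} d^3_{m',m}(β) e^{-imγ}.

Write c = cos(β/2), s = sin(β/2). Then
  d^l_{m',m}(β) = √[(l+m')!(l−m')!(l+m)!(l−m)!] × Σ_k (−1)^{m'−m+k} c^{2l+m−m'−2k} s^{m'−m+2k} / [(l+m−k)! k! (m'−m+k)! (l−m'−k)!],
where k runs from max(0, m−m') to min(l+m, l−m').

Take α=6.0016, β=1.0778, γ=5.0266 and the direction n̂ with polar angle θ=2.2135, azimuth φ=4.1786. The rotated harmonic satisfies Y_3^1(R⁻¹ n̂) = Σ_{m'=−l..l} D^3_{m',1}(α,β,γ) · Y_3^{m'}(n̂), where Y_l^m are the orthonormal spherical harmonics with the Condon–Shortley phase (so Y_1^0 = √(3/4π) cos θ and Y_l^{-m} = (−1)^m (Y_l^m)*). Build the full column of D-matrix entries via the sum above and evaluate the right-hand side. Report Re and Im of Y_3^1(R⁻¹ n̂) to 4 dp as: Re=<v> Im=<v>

Re=-0.0158 Im=-0.0031

Need the full column D^3_{m',1} for m'=−3..3 at α=6.0016, β=1.0778, γ=5.0266.
cos(β/2)=0.858274, sin(β/2)=0.513192
d^3_{-3,1}: single k=4 term ⇒ +0.197887;  D = +0.181342+0.079212i
d^3_{-2,1}: k∈[3..4] ⇒ +0.540440 -0.096611 = +0.443829;  D = +0.341335+0.283681i
d^3_{-1,1}: k∈[2..4] ⇒ +0.857461 -0.408754 +0.018268 = +0.466975;  D = +0.262052+0.386516i
d^3_{0,1}: k∈[1..3] ⇒ +0.827942 -0.888034 +0.105832 = +0.045740;  D = +0.014137+0.043500i
d^3_{1,1}: k∈[0..2] ⇒ +0.399719 -1.143282 +0.306565 = -0.436997;  D = -0.014255-0.436765i
d^3_{2,1}: k∈[0..1] ⇒ -0.755804 +0.540440 = -0.215364;  D = +0.053065-0.208724i
d^3_{3,1}: single k=0 term ⇒ +0.553489;  D = -0.280067+0.477402i
Y_3^{m'}(θ=2.2135,φ=4.1786) and Σ D·Y over m':
  (+0.1813+0.0792i)·(+0.2139+0.0065i)  (+0.3413+0.2837i)·(+0.1893+0.3438i)  (+0.2621+0.3865i)·(-0.1048+0.1773i)  (+0.0141+0.0435i)·(+0.2693+0.0000i)  (-0.0143-0.4368i)·(+0.1048+0.1773i)  (+0.0531-0.2087i)·(+0.1893-0.3438i)  (-0.2801+0.4774i)·(-0.2139+0.0065i)
Y_3^1(R⁻¹ n̂) = -0.015840-0.003139i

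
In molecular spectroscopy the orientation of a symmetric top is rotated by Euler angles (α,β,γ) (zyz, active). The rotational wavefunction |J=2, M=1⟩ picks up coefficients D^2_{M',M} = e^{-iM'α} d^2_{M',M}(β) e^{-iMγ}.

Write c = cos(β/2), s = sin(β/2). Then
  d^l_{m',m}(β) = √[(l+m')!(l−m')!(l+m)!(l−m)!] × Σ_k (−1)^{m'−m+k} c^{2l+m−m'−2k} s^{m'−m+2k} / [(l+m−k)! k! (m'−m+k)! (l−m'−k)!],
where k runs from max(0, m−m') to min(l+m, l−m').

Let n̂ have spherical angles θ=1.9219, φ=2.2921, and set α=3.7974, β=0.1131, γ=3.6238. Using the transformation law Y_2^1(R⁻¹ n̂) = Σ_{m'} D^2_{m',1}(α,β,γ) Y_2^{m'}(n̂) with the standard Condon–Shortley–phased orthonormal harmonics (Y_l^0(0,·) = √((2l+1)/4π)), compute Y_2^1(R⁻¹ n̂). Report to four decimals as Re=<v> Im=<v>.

Re=0.0895 Im=0.2267

Need the full column D^2_{m',1} for m'=−2..2 at α=3.7974, β=0.1131, γ=3.6238.
cos(β/2)=0.998401, sin(β/2)=0.056520
d^2_{-2,1}: single k=3 term ⇒ +0.000361;  D = -0.000243-0.000266i
d^2_{-1,1}: k∈[2..3] ⇒ +0.009553 -0.000010 = +0.009543;  D = +0.009399+0.001648i
d^2_{0,1}: k∈[1..2] ⇒ +0.137782 -0.000442 = +0.137340;  D = -0.121680+0.063690i
d^2_{1,1}: k∈[0..1] ⇒ +0.993621 -0.009553 = +0.984068;  D = +0.412716-0.893340i
d^2_{2,1}: single k=0 term ⇒ -0.112499;  D = -0.024883-0.109712i
Y_2^{m'}(θ=1.9219,φ=2.2921) and Σ D·Y over m':
  (-0.0002-0.0003i)·(-0.0435+0.3378i)  (+0.0094+0.0016i)·(+0.1648+0.1874i)  (-0.1217+0.0637i)·(-0.2035+0.0000i)  (+0.4127-0.8933i)·(-0.1648+0.1874i)  (-0.0249-0.1097i)·(-0.0435-0.3378i)
Y_2^1(R⁻¹ n̂) = +0.089498+0.226696i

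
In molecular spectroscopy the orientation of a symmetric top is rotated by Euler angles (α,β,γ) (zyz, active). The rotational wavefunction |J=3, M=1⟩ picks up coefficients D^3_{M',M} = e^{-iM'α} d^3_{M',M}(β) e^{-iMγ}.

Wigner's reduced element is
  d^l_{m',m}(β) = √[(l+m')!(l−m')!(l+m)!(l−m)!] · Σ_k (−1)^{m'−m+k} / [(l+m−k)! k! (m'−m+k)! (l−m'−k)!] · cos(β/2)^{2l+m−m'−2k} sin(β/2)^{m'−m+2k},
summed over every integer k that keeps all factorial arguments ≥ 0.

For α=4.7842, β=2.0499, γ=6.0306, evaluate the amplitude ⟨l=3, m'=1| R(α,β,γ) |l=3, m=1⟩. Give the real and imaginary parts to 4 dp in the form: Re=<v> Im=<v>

Re=-0.0823 Im=0.4505

First d^3_{1,1}(β=2.0499), then the phase factors e^{-i(1)α} and e^{-i(1)γ}:
With c≡cos(β/2)=0.519142 and s≡sin(β/2)=0.854688, N=[24·2·24·2]^{1/2}=48.000000
k∈{0,1,2} keeps every argument non-negative
  k=0: (−1)^0·48.0000/(48)·0.5191^6·0.8547^0 = +0.019576
  k=1: (−1)^1·48.0000/(6)·0.5191^4·0.8547^2 = -0.424472
  k=2: (−1)^2·48.0000/(8)·0.5191^2·0.8547^4 = +0.862887
d^3_{1,1}(2.0499) = +0.019576 -0.424472 +0.862887 = +0.457991
Attach z-rotation phases: D = e^{-i(1)(4.7842)}·(+0.457991)·e^{-i(1)(6.0306)} = -0.082343+0.450528i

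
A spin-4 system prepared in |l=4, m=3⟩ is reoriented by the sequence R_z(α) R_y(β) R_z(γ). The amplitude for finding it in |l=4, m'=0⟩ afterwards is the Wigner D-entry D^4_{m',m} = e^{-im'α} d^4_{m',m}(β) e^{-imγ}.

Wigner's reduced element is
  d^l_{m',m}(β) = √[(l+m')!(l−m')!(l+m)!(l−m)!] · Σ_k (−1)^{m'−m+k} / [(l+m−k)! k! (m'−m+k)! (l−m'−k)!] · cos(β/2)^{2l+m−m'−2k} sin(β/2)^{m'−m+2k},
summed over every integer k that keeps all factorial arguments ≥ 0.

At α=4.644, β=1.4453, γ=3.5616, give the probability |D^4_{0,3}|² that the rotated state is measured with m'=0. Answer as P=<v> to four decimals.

D^4_{0,3}(4.644,1.4453,3.5616) = e^{-i·0·4.644}·d^4_{0,3}(1.4453)·e^{-i·3·3.5616}. Compute d first:
c=cos(1.4453/2)=0.750056, s=sin(1.4453/2)=0.661375; N=√[24·24·5040·1]=1703.830978
k∈{3,4} keeps every argument non-negative
  k=3: (−1)^0·1703.8310/(144)·0.7501^5·0.6614^3 = +0.812595
  k=4: (−1)^1·1703.8310/(144)·0.7501^3·0.6614^5 = -0.631804
d^4_{0,3}(1.4453) = +0.812595 -0.631804 = +0.180791
|D^4_{0,3}|² = |d^4_{0,3}(β)|² = (+0.180791)² = 0.032686 (the z-rotation phases have unit modulus)

P=0.0327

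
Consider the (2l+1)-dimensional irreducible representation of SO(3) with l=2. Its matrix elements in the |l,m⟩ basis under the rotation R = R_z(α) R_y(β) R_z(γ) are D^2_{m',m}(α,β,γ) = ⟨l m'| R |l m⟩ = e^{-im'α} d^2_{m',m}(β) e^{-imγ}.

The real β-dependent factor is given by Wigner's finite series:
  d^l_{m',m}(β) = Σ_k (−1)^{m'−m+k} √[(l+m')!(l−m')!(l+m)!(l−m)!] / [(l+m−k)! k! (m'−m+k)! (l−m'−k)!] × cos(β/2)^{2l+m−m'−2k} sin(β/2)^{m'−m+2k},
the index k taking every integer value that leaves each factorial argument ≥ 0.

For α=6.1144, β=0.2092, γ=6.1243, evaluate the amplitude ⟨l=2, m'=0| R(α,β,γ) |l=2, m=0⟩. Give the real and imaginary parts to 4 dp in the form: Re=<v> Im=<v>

Re=0.9353 Im=0.0000

First d^2_{0,0}(β=0.2092), then the phase factors e^{-i(0)α} and e^{-i(0)γ}:
c=cos(0.2092/2)=0.994534, s=sin(0.2092/2)=0.104409; N=√[2·2·2·2]=4.000000
The bounds max(0,m−m')=0 and min(l+m,l−m')=2 give 3 terms
  k=0: (−1)^0·4.0000/(4)·0.9945^4·0.1044^0 = +0.978316
  k=1: (−1)^1·4.0000/(1)·0.9945^2·0.1044^2 = -0.043130
  k=2: (−1)^2·4.0000/(4)·0.9945^0·0.1044^4 = +0.000119
d^2_{0,0}(0.2092) = +0.978316 -0.043130 +0.000119 = +0.935305
D = (+1.000000+0.000000i)·(+0.935305)·(+1.000000+0.000000i) = +0.935305+0.000000i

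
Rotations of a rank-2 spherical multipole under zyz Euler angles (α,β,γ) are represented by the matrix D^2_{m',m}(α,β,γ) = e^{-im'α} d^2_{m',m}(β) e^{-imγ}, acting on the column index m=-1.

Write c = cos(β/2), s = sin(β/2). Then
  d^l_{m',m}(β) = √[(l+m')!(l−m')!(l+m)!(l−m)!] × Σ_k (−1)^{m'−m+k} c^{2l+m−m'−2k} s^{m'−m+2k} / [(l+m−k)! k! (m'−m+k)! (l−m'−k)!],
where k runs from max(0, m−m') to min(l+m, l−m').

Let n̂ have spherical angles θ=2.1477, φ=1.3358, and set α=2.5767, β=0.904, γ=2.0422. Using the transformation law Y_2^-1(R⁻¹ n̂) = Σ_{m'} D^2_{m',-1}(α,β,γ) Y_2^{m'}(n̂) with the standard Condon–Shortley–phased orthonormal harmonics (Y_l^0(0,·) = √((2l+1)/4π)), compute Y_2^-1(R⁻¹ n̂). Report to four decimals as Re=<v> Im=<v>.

Re=0.0936 Im=-0.0164

Need the full column D^2_{m',-1} for m'=−2..2 at α=2.5767, β=0.904, γ=2.0422.
cos(β/2)=0.899575, sin(β/2)=0.436766
d^2_{-2,-1}: single k=1 term ⇒ +0.635903;  D = +0.389069+0.502989i
d^2_{-1,-1}: k∈[0..1] ⇒ +0.654863 -0.463120 = +0.191743;  D = -0.017900-0.190906i
d^2_{0,-1}: k∈[0..1] ⇒ -0.778819 +0.183594 = -0.595225;  D = +0.270314-0.530305i
d^2_{1,-1}: k∈[0..1] ⇒ +0.463120 -0.036391 = +0.426729;  D = +0.367210-0.217380i
d^2_{2,-1}: single k=0 term ⇒ -0.149904;  D = +0.149835+0.004555i
Y_2^{m'}(θ=2.1477,φ=1.3358) and Σ D·Y over m':
  (+0.3891+0.5030i)·(-0.2419-0.1229i)  (-0.0179-0.1909i)·(-0.0822+0.3435i)  (+0.2703-0.5303i)·(-0.0339+0.0000i)  (+0.3672-0.2174i)·(+0.0822+0.3435i)  (+0.1498+0.0046i)·(-0.2419+0.1229i)
Y_2^-1(R⁻¹ n̂) = +0.093610-0.016412i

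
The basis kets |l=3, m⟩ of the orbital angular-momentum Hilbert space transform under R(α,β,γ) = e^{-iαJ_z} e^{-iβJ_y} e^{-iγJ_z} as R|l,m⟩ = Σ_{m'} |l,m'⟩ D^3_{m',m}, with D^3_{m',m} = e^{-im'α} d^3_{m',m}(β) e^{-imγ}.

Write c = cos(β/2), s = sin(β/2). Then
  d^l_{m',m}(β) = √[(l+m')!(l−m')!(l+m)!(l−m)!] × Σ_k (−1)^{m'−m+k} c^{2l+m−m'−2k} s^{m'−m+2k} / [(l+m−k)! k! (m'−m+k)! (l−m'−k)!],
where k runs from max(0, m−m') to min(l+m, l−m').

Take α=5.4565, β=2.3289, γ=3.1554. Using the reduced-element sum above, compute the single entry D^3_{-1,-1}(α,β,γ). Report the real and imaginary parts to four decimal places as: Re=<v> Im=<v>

Split into d^3_{-1,-1}(β=2.3289) × two z-phases.
Half-angle: c=0.395256, s=0.918571. N=√(2·24·2·24)=48.000000
k∈{0,1,2} keeps every argument non-negative
  k=0: (−1)^0·48.0000/(48)·0.3953^6·0.9186^0 = +0.003813
  k=1: (−1)^1·48.0000/(6)·0.3953^4·0.9186^2 = -0.164751
  k=2: (−1)^2·48.0000/(8)·0.3953^2·0.9186^4 = +0.667358
d^3_{-1,-1}(2.3289) = +0.003813 -0.164751 +0.667358 = +0.506420
Attach z-rotation phases: D = e^{-i(-1)(5.4565)}·(+0.506420)·e^{-i(-1)(3.1554)} = -0.348119+0.367797i

Re=-0.3481 Im=0.3678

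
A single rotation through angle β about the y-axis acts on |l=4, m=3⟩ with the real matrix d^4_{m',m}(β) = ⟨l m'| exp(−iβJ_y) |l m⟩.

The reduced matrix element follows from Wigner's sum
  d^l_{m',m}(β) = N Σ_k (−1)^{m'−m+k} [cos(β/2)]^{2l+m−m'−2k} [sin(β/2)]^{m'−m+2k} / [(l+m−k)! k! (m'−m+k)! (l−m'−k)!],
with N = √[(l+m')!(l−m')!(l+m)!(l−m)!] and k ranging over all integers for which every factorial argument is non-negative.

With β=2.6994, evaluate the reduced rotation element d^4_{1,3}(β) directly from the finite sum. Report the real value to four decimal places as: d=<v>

d^4_{1,3}(β=2.6994) via Wigner's sum:
c=cos(2.6994/2)=0.219299, s=sin(2.6994/2)=0.975658; N=√[120·6·5040·1]=1904.940944
k: max(0,(3)−(1))=2 … min(4+(3),4−(1))=3
  k=2: (−1)^0·1904.9409/(240)·0.2193^6·0.9757^2 = +0.000840
  k=3: (−1)^1·1904.9409/(144)·0.2193^4·0.9757^4 = -0.027724
d^4_{1,3}(2.6994) = +0.000840 -0.027724 = -0.026884

d=-0.0269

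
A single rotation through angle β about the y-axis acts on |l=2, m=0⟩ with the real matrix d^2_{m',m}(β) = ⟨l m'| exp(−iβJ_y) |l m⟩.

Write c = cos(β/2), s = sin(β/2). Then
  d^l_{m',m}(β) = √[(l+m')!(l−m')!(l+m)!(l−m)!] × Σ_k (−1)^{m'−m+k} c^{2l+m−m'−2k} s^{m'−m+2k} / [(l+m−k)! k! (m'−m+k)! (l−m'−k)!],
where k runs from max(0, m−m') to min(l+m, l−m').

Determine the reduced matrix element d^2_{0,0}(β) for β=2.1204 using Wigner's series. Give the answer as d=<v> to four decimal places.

d^2_{0,0}(β=2.1204) via Wigner's sum:
Half-angle: c=0.488698, s=0.872453. N=√(2·2·2·2)=4.000000
The bounds max(0,m−m')=0 and min(l+m,l−m')=2 give 3 terms
  k=0: (−1)^0·4.0000/(4)·0.4887^4·0.8725^0 = +0.057038
  k=1: (−1)^1·4.0000/(1)·0.4887^2·0.8725^2 = -0.727151
  k=2: (−1)^2·4.0000/(4)·0.4887^0·0.8725^4 = +0.579387
d^2_{0,0}(2.1204) = +0.057038 -0.727151 +0.579387 = -0.090727

d=-0.0907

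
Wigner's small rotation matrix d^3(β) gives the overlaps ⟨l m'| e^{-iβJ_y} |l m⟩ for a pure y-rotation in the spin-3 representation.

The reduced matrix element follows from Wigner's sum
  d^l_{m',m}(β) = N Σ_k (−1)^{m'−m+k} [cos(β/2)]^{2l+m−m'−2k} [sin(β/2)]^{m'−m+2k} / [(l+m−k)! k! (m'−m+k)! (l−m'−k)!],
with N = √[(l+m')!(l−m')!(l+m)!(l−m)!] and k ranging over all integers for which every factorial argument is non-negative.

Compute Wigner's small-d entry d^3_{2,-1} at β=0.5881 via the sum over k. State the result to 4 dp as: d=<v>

d=-0.1288

d^3_{2,-1}(β=0.5881) via Wigner's sum:
c=cos(0.5881/2)=0.957078, s=sin(0.5881/2)=0.289831; N=√[120·1·2·24]=75.894664
k∈{0,1} keeps every argument non-negative
  k=0: (−1)^3·75.8947/(12)·0.9571^3·0.2898^3 = -0.134991
  k=1: (−1)^4·75.8947/(24)·0.9571^1·0.2898^5 = +0.006190
d^3_{2,-1}(0.5881) = -0.134991 +0.006190 = -0.128801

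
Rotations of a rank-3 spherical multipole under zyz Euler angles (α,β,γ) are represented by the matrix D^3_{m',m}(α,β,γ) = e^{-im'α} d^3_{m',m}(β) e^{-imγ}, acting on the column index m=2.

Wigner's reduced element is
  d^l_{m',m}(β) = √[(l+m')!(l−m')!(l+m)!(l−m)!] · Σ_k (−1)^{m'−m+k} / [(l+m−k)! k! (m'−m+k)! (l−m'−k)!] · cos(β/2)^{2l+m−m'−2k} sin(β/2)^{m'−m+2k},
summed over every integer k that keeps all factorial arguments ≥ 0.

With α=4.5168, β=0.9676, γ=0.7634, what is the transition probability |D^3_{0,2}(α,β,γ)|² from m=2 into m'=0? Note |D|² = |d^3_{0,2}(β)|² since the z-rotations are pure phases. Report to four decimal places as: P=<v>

D^3_{0,2}(4.5168,0.9676,0.7634) = e^{-i·0·4.5168}·d^3_{0,2}(0.9676)·e^{-i·2·0.7634}. Compute d first:
Half-angle: c=0.885234, s=0.465146. N=√(6·6·120·1)=65.726707
The bounds max(0,m−m')=2 and min(l+m,l−m')=3 give 2 terms
  k=2: (−1)^0·65.7267/(12)·0.8852^4·0.4651^2 = +0.727733
  k=3: (−1)^1·65.7267/(12)·0.8852^2·0.4651^4 = -0.200926
d^3_{0,2}(0.9676) = +0.727733 -0.200926 = +0.526807
|D^3_{0,2}|² = |d^3_{0,2}(β)|² = (+0.526807)² = 0.277526 (the z-rotation phases have unit modulus)

P=0.2775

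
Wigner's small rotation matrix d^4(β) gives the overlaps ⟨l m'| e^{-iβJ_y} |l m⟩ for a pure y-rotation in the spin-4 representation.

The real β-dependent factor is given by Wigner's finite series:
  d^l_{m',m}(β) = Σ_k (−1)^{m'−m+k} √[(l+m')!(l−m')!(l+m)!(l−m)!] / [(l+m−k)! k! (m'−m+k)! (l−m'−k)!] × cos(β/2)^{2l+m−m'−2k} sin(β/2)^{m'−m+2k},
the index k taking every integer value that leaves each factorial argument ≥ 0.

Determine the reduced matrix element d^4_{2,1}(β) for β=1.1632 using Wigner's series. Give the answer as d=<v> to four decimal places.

d^4_{2,1}(β=1.1632) via Wigner's sum:
Half-angle: c=0.835585, s=0.549362. N=√(720·2·120·6)=1018.233765
Admissible k: 0..2 (factorial args all ≥0)
  k=0: (−1)^1·1018.2338/(240)·0.8356^7·0.5494^1 = -0.662870
  k=1: (−1)^2·1018.2338/(48)·0.8356^5·0.5494^3 = +1.432629
  k=2: (−1)^3·1018.2338/(72)·0.8356^3·0.5494^5 = -0.412836
d^4_{2,1}(1.1632) = -0.662870 +1.432629 -0.412836 = +0.356923

d=0.3569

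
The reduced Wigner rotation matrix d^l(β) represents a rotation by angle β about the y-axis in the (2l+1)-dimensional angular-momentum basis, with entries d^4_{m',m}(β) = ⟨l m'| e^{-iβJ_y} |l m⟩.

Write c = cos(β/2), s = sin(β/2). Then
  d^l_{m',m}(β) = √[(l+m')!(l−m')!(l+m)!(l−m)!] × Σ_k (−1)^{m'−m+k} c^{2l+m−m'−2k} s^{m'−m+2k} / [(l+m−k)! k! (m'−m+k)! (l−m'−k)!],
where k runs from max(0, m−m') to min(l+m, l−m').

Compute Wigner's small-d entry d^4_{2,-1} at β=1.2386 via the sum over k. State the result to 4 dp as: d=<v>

d^4_{2,-1}(β=1.2386) via Wigner's sum:
With c≡cos(β/2)=0.814285 and s≡sin(β/2)=0.580465, N=[720·2·6·120]^{1/2}=1018.233765
k∈{0,1,2} keeps every argument non-negative
  k=0: (−1)^3·1018.2338/(72)·0.8143^5·0.5805^3 = -0.990207
  k=1: (−1)^4·1018.2338/(48)·0.8143^3·0.5805^5 = +0.754774
  k=2: (−1)^5·1018.2338/(240)·0.8143^1·0.5805^7 = -0.076709
d^4_{2,-1}(1.2386) = -0.990207 +0.754774 -0.076709 = -0.312142

d=-0.3121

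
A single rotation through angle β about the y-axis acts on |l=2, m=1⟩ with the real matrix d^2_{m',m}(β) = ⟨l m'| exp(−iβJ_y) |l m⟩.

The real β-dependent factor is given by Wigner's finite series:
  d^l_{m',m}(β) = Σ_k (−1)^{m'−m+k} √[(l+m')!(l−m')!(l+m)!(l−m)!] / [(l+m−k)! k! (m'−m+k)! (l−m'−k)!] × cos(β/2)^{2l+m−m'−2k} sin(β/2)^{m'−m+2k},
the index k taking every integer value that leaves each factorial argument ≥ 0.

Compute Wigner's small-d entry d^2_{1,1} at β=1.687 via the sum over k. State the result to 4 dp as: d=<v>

d=-0.5445

d^2_{1,1}(β=1.687) via Wigner's sum:
With c≡cos(β/2)=0.664852 and s≡sin(β/2)=0.746975, N=[6·1·6·1]^{1/2}=6.000000
k∈{0,1} keeps every argument non-negative
  k=0: (−1)^0·6.0000/(6)·0.6649^4·0.7470^0 = +0.195389
  k=1: (−1)^1·6.0000/(2)·0.6649^2·0.7470^2 = -0.739918
d^2_{1,1}(1.687) = +0.195389 -0.739918 = -0.544529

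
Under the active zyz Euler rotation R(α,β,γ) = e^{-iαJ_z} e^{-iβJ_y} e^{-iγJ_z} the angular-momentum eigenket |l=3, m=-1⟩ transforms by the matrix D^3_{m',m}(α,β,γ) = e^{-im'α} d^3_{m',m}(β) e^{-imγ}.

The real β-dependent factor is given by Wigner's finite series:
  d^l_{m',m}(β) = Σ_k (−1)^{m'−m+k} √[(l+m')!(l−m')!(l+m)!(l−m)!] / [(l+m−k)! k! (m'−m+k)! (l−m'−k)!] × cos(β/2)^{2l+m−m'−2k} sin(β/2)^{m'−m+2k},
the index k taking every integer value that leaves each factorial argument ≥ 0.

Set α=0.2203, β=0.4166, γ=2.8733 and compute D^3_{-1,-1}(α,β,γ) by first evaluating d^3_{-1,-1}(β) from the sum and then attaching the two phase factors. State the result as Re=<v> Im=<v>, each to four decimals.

First d^3_{-1,-1}(β=0.4166), then the phase factors e^{-i(-1)α} and e^{-i(-1)γ}:
With c≡cos(β/2)=0.978384 and s≡sin(β/2)=0.206797, N=[2·24·2·24]^{1/2}=48.000000
k∈{0,1,2} keeps every argument non-negative
  k=0: (−1)^0·48.0000/(48)·0.9784^6·0.2068^0 = +0.877113
  k=1: (−1)^1·48.0000/(6)·0.9784^4·0.2068^2 = -0.313484
  k=2: (−1)^2·48.0000/(8)·0.9784^2·0.2068^4 = +0.010504
d^3_{-1,-1}(0.4166) = +0.877113 -0.313484 +0.010504 = +0.574133
Attach z-rotation phases: D = e^{-i(-1)(0.2203)}·(+0.574133)·e^{-i(-1)(2.8733)} = -0.573472+0.027544i

Re=-0.5735 Im=0.0275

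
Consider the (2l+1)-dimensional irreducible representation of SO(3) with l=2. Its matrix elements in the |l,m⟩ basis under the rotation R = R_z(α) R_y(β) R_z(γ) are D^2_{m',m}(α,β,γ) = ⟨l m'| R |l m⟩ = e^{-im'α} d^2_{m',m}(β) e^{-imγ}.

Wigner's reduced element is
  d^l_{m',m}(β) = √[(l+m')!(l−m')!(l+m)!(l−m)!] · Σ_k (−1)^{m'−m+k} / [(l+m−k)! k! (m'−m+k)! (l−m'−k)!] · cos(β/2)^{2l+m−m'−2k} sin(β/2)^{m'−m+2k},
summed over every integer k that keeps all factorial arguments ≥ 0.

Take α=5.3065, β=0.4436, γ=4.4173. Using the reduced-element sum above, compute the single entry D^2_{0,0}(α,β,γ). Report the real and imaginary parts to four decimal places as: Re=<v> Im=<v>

Re=0.7237 Im=0.0000

D^2_{0,0}(5.3065,0.4436,4.4173) = e^{-i·0·5.3065}·d^2_{0,0}(0.4436)·e^{-i·0·4.4173}. Compute d first:
Half-angle: c=0.975503, s=0.219986. N=√(2·2·2·2)=4.000000
Admissible k: 0..2 (factorial args all ≥0)
  k=0: (−1)^0·4.0000/(4)·0.9755^4·0.2200^0 = +0.905554
  k=1: (−1)^1·4.0000/(1)·0.9755^2·0.2200^2 = -0.184207
  k=2: (−1)^2·4.0000/(4)·0.9755^0·0.2200^4 = +0.002342
d^2_{0,0}(0.4436) = +0.905554 -0.184207 +0.002342 = +0.723689
Attach z-rotation phases: D = e^{-i(0)(5.3065)}·(+0.723689)·e^{-i(0)(4.4173)} = +0.723689+0.000000i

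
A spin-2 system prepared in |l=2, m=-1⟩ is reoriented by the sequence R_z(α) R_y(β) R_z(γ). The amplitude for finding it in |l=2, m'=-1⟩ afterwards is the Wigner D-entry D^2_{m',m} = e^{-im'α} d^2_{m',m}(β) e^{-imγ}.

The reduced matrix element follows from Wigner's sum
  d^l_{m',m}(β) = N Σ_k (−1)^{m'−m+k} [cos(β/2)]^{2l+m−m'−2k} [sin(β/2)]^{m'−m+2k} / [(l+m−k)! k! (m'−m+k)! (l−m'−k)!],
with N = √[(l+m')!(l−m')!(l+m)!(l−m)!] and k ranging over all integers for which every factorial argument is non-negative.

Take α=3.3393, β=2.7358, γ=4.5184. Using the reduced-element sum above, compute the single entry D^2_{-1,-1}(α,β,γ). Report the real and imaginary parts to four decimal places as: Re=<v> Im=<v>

Re=0.0004 Im=-0.1152

Split into d^2_{-1,-1}(β=2.7358) × two z-phases.
c=cos(2.7358/2)=0.201507, s=sin(2.7358/2)=0.979487; N=√[1·6·1·6]=6.000000
k: max(0,(-1)−(-1))=0 … min(2+(-1),2−(-1))=1
  k=0: (−1)^0·6.0000/(6)·0.2015^4·0.9795^0 = +0.001649
  k=1: (−1)^1·6.0000/(2)·0.2015^2·0.9795^2 = -0.116869
d^2_{-1,-1}(2.7358) = +0.001649 -0.116869 = -0.115220
Attach z-rotation phases: D = e^{-i(-1)(3.3393)}·(-0.115220)·e^{-i(-1)(4.5184)} = +0.000428-0.115219i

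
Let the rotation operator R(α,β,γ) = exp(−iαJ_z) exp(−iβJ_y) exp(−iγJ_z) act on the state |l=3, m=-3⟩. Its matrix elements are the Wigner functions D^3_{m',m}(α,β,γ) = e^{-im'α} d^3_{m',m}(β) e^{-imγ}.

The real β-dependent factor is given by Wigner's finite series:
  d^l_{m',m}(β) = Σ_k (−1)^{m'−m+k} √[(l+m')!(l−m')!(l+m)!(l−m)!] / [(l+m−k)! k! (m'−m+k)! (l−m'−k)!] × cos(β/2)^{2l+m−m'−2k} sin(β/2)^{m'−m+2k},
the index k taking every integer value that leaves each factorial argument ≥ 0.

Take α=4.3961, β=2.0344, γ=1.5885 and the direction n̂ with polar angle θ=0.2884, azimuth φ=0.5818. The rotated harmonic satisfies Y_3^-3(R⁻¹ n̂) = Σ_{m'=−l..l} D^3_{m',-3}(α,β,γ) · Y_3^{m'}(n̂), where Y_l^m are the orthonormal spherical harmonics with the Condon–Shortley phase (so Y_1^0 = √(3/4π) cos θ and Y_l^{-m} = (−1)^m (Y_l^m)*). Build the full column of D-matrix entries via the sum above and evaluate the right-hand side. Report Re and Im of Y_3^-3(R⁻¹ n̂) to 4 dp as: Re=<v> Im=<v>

Re=-0.1330 Im=0.1451

Need the full column D^3_{m',-3} for m'=−3..3 at α=4.3961, β=2.0344, γ=1.5885.
cos(β/2)=0.525750, sin(β/2)=0.850639
d^3_{-3,-3}: single k=0 term ⇒ +0.021119;  D = +0.013198-0.016487i
d^3_{-2,-3}: single k=0 term ⇒ -0.083698;  D = -0.045831-0.070035i
d^3_{-1,-3}: single k=0 term ⇒ +0.214118;  D = -0.206745+0.055703i
d^3_{0,-3}: single k=0 term ⇒ -0.400026;  D = -0.021236+0.399462i
d^3_{1,-3}: single k=0 term ⇒ +0.560513;  D = +0.522703+0.202377i
d^3_{2,-3}: single k=0 term ⇒ -0.573564;  D = +0.363184-0.443929i
d^3_{3,-3}: single k=0 term ⇒ +0.378855;  D = -0.204065-0.319199i
Y_3^{m'}(θ=0.2884,φ=0.5818) and Σ D·Y over m':
  (+0.0132-0.0165i)·(-0.0017-0.0095i)  (-0.0458-0.0700i)·(+0.0314-0.0728i)  (-0.2067+0.0557i)·(+0.2761-0.1816i)  (-0.0212+0.3995i)·(+0.5708+0.0000i)  (+0.5227+0.2024i)·(-0.2761-0.1816i)  (+0.3632-0.4439i)·(+0.0314+0.0728i)  (-0.2041-0.3192i)·(+0.0017-0.0095i)
Y_3^-3(R⁻¹ n̂) = -0.133029+0.145073i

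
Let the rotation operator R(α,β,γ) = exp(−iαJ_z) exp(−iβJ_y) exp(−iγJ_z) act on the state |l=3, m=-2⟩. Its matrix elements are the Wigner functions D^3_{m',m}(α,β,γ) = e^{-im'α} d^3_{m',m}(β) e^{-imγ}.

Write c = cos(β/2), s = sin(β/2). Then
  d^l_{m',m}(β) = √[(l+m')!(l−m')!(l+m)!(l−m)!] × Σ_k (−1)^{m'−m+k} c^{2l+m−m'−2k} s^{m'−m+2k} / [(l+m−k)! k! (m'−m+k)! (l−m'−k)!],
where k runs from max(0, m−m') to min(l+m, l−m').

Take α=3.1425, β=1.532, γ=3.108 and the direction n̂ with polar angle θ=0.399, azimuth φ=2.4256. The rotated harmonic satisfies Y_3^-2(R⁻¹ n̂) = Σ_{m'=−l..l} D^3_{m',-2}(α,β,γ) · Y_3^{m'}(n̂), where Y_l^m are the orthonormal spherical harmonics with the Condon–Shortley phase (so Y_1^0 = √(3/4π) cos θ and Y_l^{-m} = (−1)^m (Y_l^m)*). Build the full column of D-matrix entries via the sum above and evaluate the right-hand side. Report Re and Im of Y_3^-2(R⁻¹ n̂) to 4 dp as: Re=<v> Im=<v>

Need the full column D^3_{m',-2} for m'=−3..3 at α=3.1425, β=1.532, γ=3.108.
cos(β/2)=0.720689, sin(β/2)=0.693258
d^3_{-3,-2}: single k=1 term ⇒ +0.330150;  D = -0.329464+0.021268i
d^3_{-2,-2}: k∈[0..1] ⇒ +0.140116 -0.648265 = -0.508148;  D = -0.507063+0.033194i
d^3_{-1,-2}: k∈[0..1] ⇒ -0.426222 +0.788786 = +0.362564;  D = -0.361768+0.024012i
d^3_{0,-2}: k∈[0..1] ⇒ +0.710139 -0.657108 = +0.053031;  D = +0.052911-0.003560i
d^3_{1,-2}: k∈[0..1] ⇒ -0.788786 +0.364941 = -0.423845;  D = +0.422863-0.028838i
d^3_{2,-2}: k∈[0..1] ⇒ +0.599855 -0.111012 = +0.488843;  D = +0.487679-0.033703i
d^3_{3,-2}: single k=0 term ⇒ -0.282682;  D = +0.281992-0.019745i
Y_3^{m'}(θ=0.399,φ=2.4256) and Σ D·Y over m':
  (-0.3295+0.0213i)·(+0.0133-0.0205i)  (-0.5071+0.0332i)·(+0.0197+0.1408i)  (-0.3618+0.0240i)·(-0.3074-0.2674i)  (+0.0529-0.0036i)·(+0.4282+0.0000i)  (+0.4229-0.0288i)·(+0.3074-0.2674i)  (+0.4877-0.0337i)·(+0.0197-0.1408i)  (+0.2820-0.0197i)·(-0.0133-0.0205i)
Y_3^-2(R⁻¹ n̂) = +0.244643-0.172625i

Re=0.2446 Im=-0.1726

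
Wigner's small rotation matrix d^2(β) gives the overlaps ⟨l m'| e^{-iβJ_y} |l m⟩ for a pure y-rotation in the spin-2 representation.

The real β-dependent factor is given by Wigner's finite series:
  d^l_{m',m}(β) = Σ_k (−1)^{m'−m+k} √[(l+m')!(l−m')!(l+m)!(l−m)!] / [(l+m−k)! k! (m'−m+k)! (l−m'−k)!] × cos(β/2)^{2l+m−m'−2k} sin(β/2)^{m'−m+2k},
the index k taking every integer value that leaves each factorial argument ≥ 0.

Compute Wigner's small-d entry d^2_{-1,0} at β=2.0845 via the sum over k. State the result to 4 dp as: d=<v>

d^2_{-1,0}(β=2.0845) via Wigner's sum:
c=cos(2.0845/2)=0.504279, s=sin(2.0845/2)=0.863541; N=√[1·6·2·2]=4.898979
The bounds max(0,m−m')=1 and min(l+m,l−m')=2 give 2 terms
  k=1: (−1)^0·4.8990/(2)·0.5043^3·0.8635^1 = +0.271250
  k=2: (−1)^1·4.8990/(2)·0.5043^1·0.8635^3 = -0.795417
d^2_{-1,0}(2.0845) = +0.271250 -0.795417 = -0.524167

d=-0.5242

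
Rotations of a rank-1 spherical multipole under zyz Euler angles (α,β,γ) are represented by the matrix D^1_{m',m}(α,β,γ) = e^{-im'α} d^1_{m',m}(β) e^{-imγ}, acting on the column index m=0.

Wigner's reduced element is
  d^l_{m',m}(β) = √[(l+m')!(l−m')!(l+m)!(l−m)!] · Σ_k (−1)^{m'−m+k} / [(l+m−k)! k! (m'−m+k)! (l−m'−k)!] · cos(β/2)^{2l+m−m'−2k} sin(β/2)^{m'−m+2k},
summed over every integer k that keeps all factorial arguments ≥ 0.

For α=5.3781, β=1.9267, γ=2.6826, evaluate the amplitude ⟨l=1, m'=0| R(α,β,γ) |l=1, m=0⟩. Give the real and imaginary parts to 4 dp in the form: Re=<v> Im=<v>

First d^1_{0,0}(β=1.9267), then the phase factors e^{-i(0)α} and e^{-i(0)γ}:
Half-angle: c=0.570772, s=0.821108. N=√(1·1·1·1)=1.000000
k∈{0,1} keeps every argument non-negative
  k=0: (−1)^0·1.0000/(1)·0.5708^2·0.8211^0 = +0.325781
  k=1: (−1)^1·1.0000/(1)·0.5708^0·0.8211^2 = -0.674219
d^1_{0,0}(1.9267) = +0.325781 -0.674219 = -0.348438
D = (+1.000000+0.000000i)·(-0.348438)·(+1.000000+0.000000i) = -0.348438+0.000000i

Re=-0.3484 Im=0.0000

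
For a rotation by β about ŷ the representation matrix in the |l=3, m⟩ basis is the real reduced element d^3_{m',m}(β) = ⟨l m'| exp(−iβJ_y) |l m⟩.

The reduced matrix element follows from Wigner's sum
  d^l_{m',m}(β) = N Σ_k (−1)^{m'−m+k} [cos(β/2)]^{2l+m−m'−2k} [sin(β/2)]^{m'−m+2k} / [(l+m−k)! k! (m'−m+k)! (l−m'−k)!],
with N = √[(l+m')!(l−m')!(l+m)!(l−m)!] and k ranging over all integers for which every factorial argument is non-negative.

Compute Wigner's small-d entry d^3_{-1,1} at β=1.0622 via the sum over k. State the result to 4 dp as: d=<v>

d^3_{-1,1}(β=1.0622) via Wigner's sum:
c=cos(1.0622/2)=0.862250, s=sin(1.0622/2)=0.506482; N=√[2·24·24·2]=48.000000
k∈{2,3,4} keeps every argument non-negative
  k=2: (−1)^0·48.0000/(8)·0.8623^4·0.5065^2 = +0.850772
  k=3: (−1)^1·48.0000/(6)·0.8623^2·0.5065^4 = -0.391393
  k=4: (−1)^2·48.0000/(48)·0.8623^0·0.5065^6 = +0.016880
d^3_{-1,1}(1.0622) = +0.850772 -0.391393 +0.016880 = +0.476259

d=0.4763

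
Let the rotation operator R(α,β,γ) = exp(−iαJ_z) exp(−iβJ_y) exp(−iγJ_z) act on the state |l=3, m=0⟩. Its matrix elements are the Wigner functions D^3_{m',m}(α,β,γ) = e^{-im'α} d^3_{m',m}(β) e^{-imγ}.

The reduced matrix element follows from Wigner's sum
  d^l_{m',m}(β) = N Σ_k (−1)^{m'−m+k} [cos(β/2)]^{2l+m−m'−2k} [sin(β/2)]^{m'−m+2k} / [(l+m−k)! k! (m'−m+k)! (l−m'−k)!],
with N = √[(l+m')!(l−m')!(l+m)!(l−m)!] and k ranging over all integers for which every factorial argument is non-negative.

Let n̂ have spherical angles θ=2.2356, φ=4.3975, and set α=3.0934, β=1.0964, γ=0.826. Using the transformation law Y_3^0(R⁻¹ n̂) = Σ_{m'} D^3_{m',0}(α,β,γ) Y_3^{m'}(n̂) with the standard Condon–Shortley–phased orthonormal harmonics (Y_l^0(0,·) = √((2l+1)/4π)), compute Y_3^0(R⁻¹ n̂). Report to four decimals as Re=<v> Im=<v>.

Need the full column D^3_{m',0} for m'=−3..3 at α=3.0934, β=1.0964, γ=0.826.
cos(β/2)=0.853464, sin(β/2)=0.521152
d^3_{-3,0}: single k=3 term ⇒ +0.393517;  D = -0.389411+0.056696i
d^3_{-2,0}: k∈[2..3] ⇒ +0.789278 -0.294299 = +0.494979;  D = +0.492682-0.047635i
d^3_{-1,0}: k∈[1..3] ⇒ +0.817487 -0.914451 +0.113657 = +0.016694;  D = -0.016674+0.000804i
d^3_{0,0}: k∈[0..3] ⇒ +0.386466 -1.296916 +0.483582 -0.020035 = -0.446903;  D = -0.446903+0.000000i
d^3_{1,0}: k∈[0..2] ⇒ -0.817487 +0.914451 -0.113657 = -0.016694;  D = +0.016674+0.000804i
d^3_{2,0}: k∈[0..1] ⇒ +0.789278 -0.294299 = +0.494979;  D = +0.492682+0.047635i
d^3_{3,0}: single k=0 term ⇒ -0.393517;  D = +0.389411+0.056696i
Y_3^{m'}(θ=2.2356,φ=4.3975) and Σ D·Y over m':
  (-0.3894+0.0567i)·(+0.1648-0.1192i)  (+0.4927-0.0476i)·(+0.3156+0.2300i)  (-0.0167+0.0008i)·(-0.0711+0.2184i)  (-0.4469+0.0000i)·(+0.2526+0.0000i)  (+0.0167+0.0008i)·(+0.0711+0.2184i)  (+0.4927+0.0476i)·(+0.3156-0.2300i)  (+0.3894+0.0567i)·(-0.1648-0.1192i)
Y_3^0(R⁻¹ n̂) = +0.107199-0.000000i

Re=0.1072 Im=0.0000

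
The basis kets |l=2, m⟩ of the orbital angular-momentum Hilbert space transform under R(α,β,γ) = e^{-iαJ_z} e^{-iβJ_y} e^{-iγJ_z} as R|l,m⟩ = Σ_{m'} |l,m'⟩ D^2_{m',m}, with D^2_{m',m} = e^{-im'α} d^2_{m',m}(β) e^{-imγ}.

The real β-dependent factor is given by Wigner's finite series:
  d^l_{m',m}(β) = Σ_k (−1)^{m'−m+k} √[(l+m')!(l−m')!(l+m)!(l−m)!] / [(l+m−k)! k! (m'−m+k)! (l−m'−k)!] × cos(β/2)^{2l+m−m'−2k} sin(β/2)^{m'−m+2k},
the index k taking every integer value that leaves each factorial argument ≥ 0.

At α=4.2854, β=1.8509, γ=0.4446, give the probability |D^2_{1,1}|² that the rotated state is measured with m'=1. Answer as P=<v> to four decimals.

First d^2_{1,1}(β=1.8509), then the phase factors e^{-i(1)α} and e^{-i(1)γ}:
c=cos(1.8509/2)=0.601475, s=sin(1.8509/2)=0.798892; N=√[6·1·6·1]=6.000000
Admissible k: 0..1 (factorial args all ≥0)
  k=0: (−1)^0·6.0000/(6)·0.6015^4·0.7989^0 = +0.130879
  k=1: (−1)^1·6.0000/(2)·0.6015^2·0.7989^2 = -0.692679
d^2_{1,1}(1.8509) = +0.130879 -0.692679 = -0.561800
|D^2_{1,1}|² = |d^2_{1,1}(β)|² = (-0.561800)² = 0.315619 (the z-rotation phases have unit modulus)

P=0.3156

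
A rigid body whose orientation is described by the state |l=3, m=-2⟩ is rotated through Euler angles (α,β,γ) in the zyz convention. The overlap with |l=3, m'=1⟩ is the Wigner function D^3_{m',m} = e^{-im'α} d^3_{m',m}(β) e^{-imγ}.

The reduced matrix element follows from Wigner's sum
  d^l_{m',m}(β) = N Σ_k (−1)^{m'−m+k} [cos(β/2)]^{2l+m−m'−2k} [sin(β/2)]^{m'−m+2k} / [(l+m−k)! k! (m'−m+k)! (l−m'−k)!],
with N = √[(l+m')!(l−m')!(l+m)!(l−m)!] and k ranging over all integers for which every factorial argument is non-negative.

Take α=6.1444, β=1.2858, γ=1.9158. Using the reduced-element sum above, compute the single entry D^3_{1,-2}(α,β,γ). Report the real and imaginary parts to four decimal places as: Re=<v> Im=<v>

First d^3_{1,-2}(β=1.2858), then the phase factors e^{-i(1)α} and e^{-i(-2)γ}:
c=cos(1.2858/2)=0.800361, s=sin(1.2858/2)=0.599519; N=√[24·2·1·120]=75.894664
k∈{0,1} keeps every argument non-negative
  k=0: (−1)^3·75.8947/(12)·0.8004^3·0.5995^3 = -0.698708
  k=1: (−1)^4·75.8947/(24)·0.8004^1·0.5995^5 = +0.196020
d^3_{1,-2}(1.2858) = -0.698708 +0.196020 = -0.502688
Phases: e^{-i·(1)·6.1444}=+0.990385+0.138340i, e^{-i·(-2)·1.9158}=-0.771241-0.636543i ⇒ D=+0.339700+0.370540i

Re=0.3397 Im=0.3705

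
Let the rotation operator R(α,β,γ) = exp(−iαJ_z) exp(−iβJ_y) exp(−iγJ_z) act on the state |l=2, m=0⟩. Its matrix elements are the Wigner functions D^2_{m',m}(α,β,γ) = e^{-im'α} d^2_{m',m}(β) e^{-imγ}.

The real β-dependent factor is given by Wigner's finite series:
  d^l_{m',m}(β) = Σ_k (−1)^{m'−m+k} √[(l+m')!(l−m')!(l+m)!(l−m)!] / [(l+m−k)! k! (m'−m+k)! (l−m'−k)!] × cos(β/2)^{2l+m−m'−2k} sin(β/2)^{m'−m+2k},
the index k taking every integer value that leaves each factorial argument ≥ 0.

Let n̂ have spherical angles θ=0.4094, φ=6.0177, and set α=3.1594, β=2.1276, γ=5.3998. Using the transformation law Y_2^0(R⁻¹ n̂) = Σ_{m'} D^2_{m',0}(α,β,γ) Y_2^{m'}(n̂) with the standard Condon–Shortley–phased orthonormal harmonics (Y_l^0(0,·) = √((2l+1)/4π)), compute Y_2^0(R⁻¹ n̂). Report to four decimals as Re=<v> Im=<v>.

Need the full column D^2_{m',0} for m'=−2..2 at α=3.1594, β=2.1276, γ=5.3998.
cos(β/2)=0.485554, sin(β/2)=0.874207
d^2_{-2,0}: single k=2 term ⇒ +0.441345;  D = +0.441065+0.015715i
d^2_{-1,0}: k∈[1..2] ⇒ +0.245133 -0.794613 = -0.549480;  D = +0.549393+0.009784i
d^2_{0,0}: k∈[0..2] ⇒ +0.055584 -0.720714 +0.584059 = -0.081071;  D = -0.081071+0.000000i
d^2_{1,0}: k∈[0..1] ⇒ -0.245133 +0.794613 = +0.549480;  D = -0.549393+0.009784i
d^2_{2,0}: single k=0 term ⇒ +0.441345;  D = +0.441065-0.015715i
Y_2^{m'}(θ=0.4094,φ=6.0177) and Σ D·Y over m':
  (+0.4411+0.0157i)·(+0.0528+0.0310i)  (+0.5494+0.0098i)·(+0.2722+0.0740i)  (-0.0811+0.0000i)·(+0.4809+0.0000i)  (-0.5494+0.0098i)·(-0.2722+0.0740i)  (+0.4411-0.0157i)·(+0.0528-0.0310i)
Y_2^0(R⁻¹ n̂) = +0.304266+0.000000i

Re=0.3043 Im=0.0000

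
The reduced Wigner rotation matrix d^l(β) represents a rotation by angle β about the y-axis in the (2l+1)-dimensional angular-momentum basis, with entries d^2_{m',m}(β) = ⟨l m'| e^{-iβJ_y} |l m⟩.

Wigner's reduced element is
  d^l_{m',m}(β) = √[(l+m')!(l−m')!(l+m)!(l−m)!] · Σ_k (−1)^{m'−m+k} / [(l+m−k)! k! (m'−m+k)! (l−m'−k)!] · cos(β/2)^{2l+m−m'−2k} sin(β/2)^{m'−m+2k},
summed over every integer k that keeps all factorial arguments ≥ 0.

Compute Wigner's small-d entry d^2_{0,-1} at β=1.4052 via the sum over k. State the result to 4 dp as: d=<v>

d=-0.1991

d^2_{0,-1}(β=1.4052) via Wigner's sum:
c=cos(1.4052/2)=0.763165, s=sin(1.4052/2)=0.646204; N=√[2·2·1·6]=4.898979
Admissible k: 0..1 (factorial args all ≥0)
  k=0: (−1)^1·4.8990/(2)·0.7632^3·0.6462^1 = -0.703558
  k=1: (−1)^2·4.8990/(2)·0.7632^1·0.6462^3 = +0.504432
d^2_{0,-1}(1.4052) = -0.703558 +0.504432 = -0.199126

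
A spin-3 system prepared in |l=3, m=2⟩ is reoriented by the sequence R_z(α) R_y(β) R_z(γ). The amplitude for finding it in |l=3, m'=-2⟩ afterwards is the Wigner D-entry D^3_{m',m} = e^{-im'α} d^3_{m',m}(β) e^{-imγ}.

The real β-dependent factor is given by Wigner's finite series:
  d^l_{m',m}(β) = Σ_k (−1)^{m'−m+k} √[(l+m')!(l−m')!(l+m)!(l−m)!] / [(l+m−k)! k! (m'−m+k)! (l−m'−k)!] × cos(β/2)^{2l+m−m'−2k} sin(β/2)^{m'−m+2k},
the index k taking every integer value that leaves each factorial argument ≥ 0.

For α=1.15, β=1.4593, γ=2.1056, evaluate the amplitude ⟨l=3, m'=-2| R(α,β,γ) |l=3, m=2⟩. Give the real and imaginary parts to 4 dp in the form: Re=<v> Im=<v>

Re=-0.1539 Im=-0.4344

First d^3_{-2,2}(β=1.4593), then the phase factors e^{-i(-2)α} and e^{-i(2)γ}:
With c≡cos(β/2)=0.745408 and s≡sin(β/2)=0.666609, N=[1·120·120·1]^{1/2}=120.000000
The bounds max(0,m−m')=4 and min(l+m,l−m')=5 give 2 terms
  k=4: (−1)^0·120.0000/(24)·0.7454^2·0.6666^4 = +0.548583
  k=5: (−1)^1·120.0000/(120)·0.7454^0·0.6666^6 = -0.087746
d^3_{-2,2}(1.4593) = +0.548583 -0.087746 = +0.460837
Phases: e^{-i·(-2)·1.15}=-0.666276+0.745705i, e^{-i·(2)·2.1056}=-0.480469+0.877012i ⇒ D=-0.153858-0.434394i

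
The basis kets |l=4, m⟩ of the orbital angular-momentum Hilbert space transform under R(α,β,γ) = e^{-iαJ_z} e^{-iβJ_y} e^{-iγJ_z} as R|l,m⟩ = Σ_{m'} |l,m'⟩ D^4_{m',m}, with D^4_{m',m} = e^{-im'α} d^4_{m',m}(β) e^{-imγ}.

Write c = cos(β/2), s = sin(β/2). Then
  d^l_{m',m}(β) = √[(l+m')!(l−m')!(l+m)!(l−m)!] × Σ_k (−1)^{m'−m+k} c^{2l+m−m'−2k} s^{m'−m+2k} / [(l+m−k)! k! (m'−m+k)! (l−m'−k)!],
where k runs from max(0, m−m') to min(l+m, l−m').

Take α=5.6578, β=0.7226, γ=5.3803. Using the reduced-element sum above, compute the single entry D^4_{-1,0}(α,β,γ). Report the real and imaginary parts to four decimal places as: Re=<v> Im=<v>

Re=0.2110 Im=-0.1523

First d^4_{-1,0}(β=0.7226), then the phase factors e^{-i(-1)α} and e^{-i(0)γ}:
Half-angle: c=0.935438, s=0.353491. N=√(6·120·24·24)=643.987578
Admissible k: 1..4 (factorial args all ≥0)
  k=1: (−1)^0·643.9876/(144)·0.9354^7·0.3535^1 = +0.990828
  k=2: (−1)^1·643.9876/(24)·0.9354^5·0.3535^3 = -0.848936
  k=3: (−1)^2·643.9876/(24)·0.9354^3·0.3535^5 = +0.121227
  k=4: (−1)^3·643.9876/(144)·0.9354^1·0.3535^7 = -0.002885
d^4_{-1,0}(0.7226) = +0.990828 -0.848936 +0.121227 -0.002885 = +0.260234
D = (+0.810738-0.585410i)·(+0.260234)·(+1.000000+0.000000i) = +0.210981-0.152343i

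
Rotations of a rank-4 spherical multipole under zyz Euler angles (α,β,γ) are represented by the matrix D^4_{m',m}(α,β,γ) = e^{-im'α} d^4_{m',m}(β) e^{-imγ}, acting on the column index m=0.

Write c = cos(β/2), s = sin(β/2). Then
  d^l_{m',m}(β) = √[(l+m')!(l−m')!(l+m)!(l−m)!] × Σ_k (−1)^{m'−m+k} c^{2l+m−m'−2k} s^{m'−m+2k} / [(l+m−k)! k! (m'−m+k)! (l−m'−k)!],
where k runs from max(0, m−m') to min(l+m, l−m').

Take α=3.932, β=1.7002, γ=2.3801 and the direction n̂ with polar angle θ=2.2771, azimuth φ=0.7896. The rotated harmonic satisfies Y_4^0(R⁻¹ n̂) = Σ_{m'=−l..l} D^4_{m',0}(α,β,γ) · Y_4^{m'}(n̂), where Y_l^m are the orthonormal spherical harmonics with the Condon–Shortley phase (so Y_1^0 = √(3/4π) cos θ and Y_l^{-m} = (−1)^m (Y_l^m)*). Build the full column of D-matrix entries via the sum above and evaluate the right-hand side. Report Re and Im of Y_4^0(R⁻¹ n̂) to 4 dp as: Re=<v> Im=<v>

Need the full column D^4_{m',0} for m'=−4..4 at α=3.932, β=1.7002, γ=2.3801.
cos(β/2)=0.659908, sin(β/2)=0.751346
d^4_{-4,0}: single k=4 term ⇒ +0.505642;  D = -0.505541-0.010131i
d^4_{-3,0}: k∈[3..4] ⇒ +0.628061 -0.814170 = -0.186110;  D = -0.133562+0.129607i
d^4_{-2,0}: k∈[2..4] ⇒ +0.442285 -1.528919 +0.743240 = -0.343394;  D = +0.003440-0.343376i
d^4_{-1,0}: k∈[1..4] ⇒ +0.183121 -1.424308 +1.846365 -0.398915 = +0.206264;  D = -0.145118-0.146579i
d^4_{0,0}: k∈[0..4] ⇒ +0.035964 -0.745935 +2.175690 -1.253511 +0.101560 = +0.313768;  D = +0.313768+0.000000i
d^4_{1,0}: k∈[0..3] ⇒ -0.183121 +1.424308 -1.846365 +0.398915 = -0.206264;  D = +0.145118-0.146579i
d^4_{2,0}: k∈[0..2] ⇒ +0.442285 -1.528919 +0.743240 = -0.343394;  D = +0.003440+0.343376i
d^4_{3,0}: k∈[0..1] ⇒ -0.628061 +0.814170 = +0.186110;  D = +0.133562+0.129607i
d^4_{4,0}: single k=0 term ⇒ +0.505642;  D = -0.505541+0.010131i
Y_4^{m'}(θ=2.2771,φ=0.7896) and Σ D·Y over m':
  (-0.5055-0.0101i)·(-0.1482+0.0025i)  (-0.1336+0.1296i)·(+0.2561+0.2497i)  (+0.0034-0.3434i)·(-0.0032-0.3773i)  (-0.1451-0.1466i)·(+0.0084-0.0085i)  (+0.3138+0.0000i)·(-0.3625+0.0000i)  (+0.1451-0.1466i)·(-0.0084-0.0085i)  (+0.0034+0.3434i)·(-0.0032+0.3773i)  (+0.1336+0.1296i)·(-0.2561+0.2497i)  (-0.5055+0.0101i)·(-0.1482-0.0025i)
Y_4^0(R⁻¹ n̂) = -0.361029+0.000000i

Re=-0.3610 Im=0.0000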